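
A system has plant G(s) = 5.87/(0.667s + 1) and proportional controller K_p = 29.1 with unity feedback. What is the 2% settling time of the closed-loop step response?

T_s ≈ 0.0155 s

Closed loop: T(s) = K_p·G/(1+K_p·G) = 170.8/(0.667s + 1 + 170.8), with pole at s = −(1 + 170.8)/0.667 = −257.6.
τ = 1/257.6 = 0.003882 s, so 2% settling time ≈ 4τ = 0.0155 s.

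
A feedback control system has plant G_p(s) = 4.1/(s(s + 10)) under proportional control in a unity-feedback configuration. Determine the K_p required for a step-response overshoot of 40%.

From %OS = 100·exp(−πζ/√(1−ζ²)) = 40%, ζ = −ln(0.4)/√(π²+ln²(0.4)) = 0.28.
Characteristic equation s² + 10s + 4.1K_p = 0 gives ζ = 10/(2√(4.1K_p)).
Setting ζ = 0.28: √(4.1K_p) = 10/(2·0.28) = 17.86, so K_p = 318.9/4.1 = 77.8.

K_p = 77.8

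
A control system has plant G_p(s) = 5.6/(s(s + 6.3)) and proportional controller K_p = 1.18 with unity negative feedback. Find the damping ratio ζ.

ζ = 1.23

With unity feedback the closed-loop characteristic equation is s² + 6.3s + 1.18·5.6 = s² + 6.3s + 6.608 = 0.
So ω_n² = 6.608 ⇒ ω_n = 2.571 rad/s, and ζ = 6.3/(2ω_n) = 1.23.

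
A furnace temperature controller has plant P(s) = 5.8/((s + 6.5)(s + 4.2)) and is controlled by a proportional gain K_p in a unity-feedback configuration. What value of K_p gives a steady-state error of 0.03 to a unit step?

K_p = 152

The loop is type 0, so e_ss(step) = 1/(1 + K_pos) with K_pos = K_p·P(0).
P(0) = 0.2125. Require 1/(1 + K_p·0.2125) = 0.03, so 1 + 0.2125·K_p = 33.33.
K_p = (33.33 − 1)/0.2125 = 152.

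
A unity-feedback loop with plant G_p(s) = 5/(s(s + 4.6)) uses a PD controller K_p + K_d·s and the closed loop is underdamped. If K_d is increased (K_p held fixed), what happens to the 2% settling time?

decrease

Characteristic equation s² + (4.6 + 5K_d)s + 5K_p = 0: raising K_d increases ζω_n = (4.6+5K_d)/2 while the loop stays underdamped, so T_s ≈ 4/(ζω_n) decreases.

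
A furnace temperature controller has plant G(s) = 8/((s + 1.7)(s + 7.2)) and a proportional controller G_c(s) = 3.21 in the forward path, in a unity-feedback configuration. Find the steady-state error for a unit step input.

The loop is type 0. Static position error constant K_pos = G_c(0)·G(0) = 3.21·0.6536 = 2.098.
Steady-state error to a unit step: e_ss = 1/(1+K_pos) = 1/3.098 = 0.323.

0.323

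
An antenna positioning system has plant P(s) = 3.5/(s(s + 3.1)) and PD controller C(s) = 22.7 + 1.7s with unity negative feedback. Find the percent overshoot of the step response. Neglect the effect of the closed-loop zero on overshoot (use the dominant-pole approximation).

15.7%

Forward path: (22.7 + 1.7s)·3.5/(s(s+3.1)). The closed-loop characteristic equation is s² + (3.1 + 3.5·1.7)s + 3.5·22.7 = 0.
That is s² + 9.05s + 79.45 = 0, so ω_n = 8.913 rad/s and ζ = 9.05/(2·8.913) = 0.5077.
%OS = 100·exp(−πζ/√(1−ζ²)) = 15.7%.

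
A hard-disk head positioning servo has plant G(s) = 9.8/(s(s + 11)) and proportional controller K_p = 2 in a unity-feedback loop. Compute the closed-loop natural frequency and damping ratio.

ω_n = 4.43 rad/s, ζ = 1.24

1 + K_p·G(s) = 0 gives s² + 11s + 19.6 = 0.
So ω_n² = 19.6 ⇒ ω_n = 4.427 rad/s, and ζ = 11/(2ω_n) = 1.24.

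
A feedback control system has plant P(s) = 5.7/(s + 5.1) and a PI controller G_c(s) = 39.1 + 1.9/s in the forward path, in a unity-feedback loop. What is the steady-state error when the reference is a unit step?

0

The open loop G_c(s)P(s) has a pole at the origin (type 1), so the static position error constant is infinite and e_ss = 1/(1+∞) = 0.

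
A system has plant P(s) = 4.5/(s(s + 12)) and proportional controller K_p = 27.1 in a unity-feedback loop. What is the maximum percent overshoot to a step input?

13.1%

Closed-loop characteristic equation: s² + 12s + 122 = 0, so ω_n = 11.04 rad/s and ζ = 12/(2·11.04) = 0.5433.
%OS = 100·exp(−πζ/√(1−ζ²)) = 100·exp(−π·0.5433/√0.7048) = 13.1%.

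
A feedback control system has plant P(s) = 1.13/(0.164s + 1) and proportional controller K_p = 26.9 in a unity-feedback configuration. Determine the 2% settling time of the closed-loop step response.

T_s ≈ 0.0209 s

Closed loop: T(s) = K_p·P/(1+K_p·P) = 30.4/(0.164s + 1 + 30.4), with pole at s = −(1 + 30.4)/0.164 = −191.4.
τ = 1/191.4 = 0.005223 s, so 2% settling time ≈ 4τ = 0.0209 s.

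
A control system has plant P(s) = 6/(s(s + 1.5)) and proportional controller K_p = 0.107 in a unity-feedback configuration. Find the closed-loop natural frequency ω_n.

ω_n = 0.801 rad/s

The closed-loop denominator is s(s+1.5) + 0.107·6 = s² + 1.5s + 0.642.
Matching s² + 2ζω_n s + ω_n²: ω_n = √0.642 = 0.8012 rad/s and 2ζω_n = 1.5, so ζ = 1.5/(2·0.8012) = 0.936.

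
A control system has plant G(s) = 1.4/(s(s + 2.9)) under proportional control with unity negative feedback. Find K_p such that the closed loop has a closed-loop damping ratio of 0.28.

K_p = 19.2

Closed-loop characteristic equation: s² + 2.9s + K_p·1.4 = 0.
So ω_n = √(1.4K_p) and 2ζω_n = 2.9, giving ζ = 2.9/(2√(1.4K_p)).
Setting ζ = 0.28: √(1.4K_p) = 2.9/(2·0.28) = 5.179, so K_p = 26.82/1.4 = 19.2.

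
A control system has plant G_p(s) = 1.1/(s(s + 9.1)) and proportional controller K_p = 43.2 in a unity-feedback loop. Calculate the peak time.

T_p = 0.607 s

Closed-loop characteristic equation: s² + 9.1s + 47.52 = 0, so ω_n = 6.893 rad/s and ζ = 9.1/(2·6.893) = 0.66.
Damped frequency ω_d = ω_n√(1−ζ²) = 5.179 rad/s, so peak time T_p = π/ω_d = 0.607 s.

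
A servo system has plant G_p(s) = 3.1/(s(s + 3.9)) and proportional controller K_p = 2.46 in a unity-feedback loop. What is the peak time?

Closed-loop characteristic equation: s² + 3.9s + 7.626 = 0, so ω_n = 2.762 rad/s and ζ = 3.9/(2·2.762) = 0.7061.
Damped frequency ω_d = ω_n√(1−ζ²) = 1.955 rad/s, so peak time T_p = π/ω_d = 1.61 s.

T_p = 1.61 s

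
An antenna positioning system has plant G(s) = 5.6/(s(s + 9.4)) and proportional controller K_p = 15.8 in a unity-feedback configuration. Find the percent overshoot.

Closed-loop characteristic equation: s² + 9.4s + 88.48 = 0, so ω_n = 9.406 rad/s and ζ = 9.4/(2·9.406) = 0.4997.
%OS = 100·exp(−πζ/√(1−ζ²)) = 100·exp(−π·0.4997/√0.7503) = 16.3%.

16.3%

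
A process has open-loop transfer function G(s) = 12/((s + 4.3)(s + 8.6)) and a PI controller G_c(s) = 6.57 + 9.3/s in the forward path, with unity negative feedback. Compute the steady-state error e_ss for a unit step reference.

The open loop G_c(s)G(s) has a pole at the origin (type 1), so the static position error constant is infinite and e_ss = 1/(1+∞) = 0.

0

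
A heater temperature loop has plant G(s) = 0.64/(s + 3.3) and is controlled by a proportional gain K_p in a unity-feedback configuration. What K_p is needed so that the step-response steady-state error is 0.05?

K_p = 98

The loop is type 0, so e_ss(step) = 1/(1 + K_pos) with K_pos = K_p·G(0).
G(0) = 0.1939. Require 1/(1 + K_p·0.1939) = 0.05, so 1 + 0.1939·K_p = 20.
K_p = (20 − 1)/0.1939 = 98.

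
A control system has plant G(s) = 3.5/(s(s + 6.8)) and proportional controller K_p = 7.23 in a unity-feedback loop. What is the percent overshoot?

The closed-loop denominator s² + 6.8s + 25.3 gives ω_n = √25.3 = 5.03 and ζ = 6.8/(2ω_n) = 0.6759.
%OS = 100·exp(−πζ/√(1−ζ²)) = 100·exp(−π·0.6759/√0.5432) = 5.61%.

5.61%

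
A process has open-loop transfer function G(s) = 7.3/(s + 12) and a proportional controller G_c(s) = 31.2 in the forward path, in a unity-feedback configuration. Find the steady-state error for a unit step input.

0.0501

The loop is type 0. Static position error constant K_pos = G_c(0)·G(0) = 31.2·0.6083 = 18.98.
Steady-state error to a unit step: e_ss = 1/(1+K_pos) = 1/19.98 = 0.0501.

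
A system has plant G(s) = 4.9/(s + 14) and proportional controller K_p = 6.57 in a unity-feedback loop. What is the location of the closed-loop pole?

s = -46.19

Closed-loop transfer function: T(s) = K_p·G(s)/(1 + K_p·G(s)) = 32.19/(s + 14 + 32.19) = 32.19/(s + 46.19).
The closed-loop pole is at s = −46.19.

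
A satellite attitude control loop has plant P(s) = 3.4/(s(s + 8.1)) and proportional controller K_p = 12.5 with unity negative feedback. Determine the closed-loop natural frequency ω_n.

1 + K_p·P(s) = 0 gives s² + 8.1s + 42.5 = 0.
Matching s² + 2ζω_n s + ω_n²: ω_n = √42.5 = 6.519 rad/s and 2ζω_n = 8.1, so ζ = 8.1/(2·6.519) = 0.621.

ω_n = 6.52 rad/s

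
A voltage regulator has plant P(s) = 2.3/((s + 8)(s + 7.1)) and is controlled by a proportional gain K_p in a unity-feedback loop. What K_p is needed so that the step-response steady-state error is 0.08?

Steady-state error for a unit step on this type-0 loop is 1/(1 + K_p·P(0)).
P(0) = 0.04049. Require 1/(1 + K_p·0.04049) = 0.08, so 1 + 0.04049·K_p = 12.5.
K_p = (12.5 − 1)/0.04049 = 284.

K_p = 284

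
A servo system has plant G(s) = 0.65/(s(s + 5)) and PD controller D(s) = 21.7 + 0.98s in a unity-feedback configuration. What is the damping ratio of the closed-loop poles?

Forward path: (21.7 + 0.98s)·0.65/(s(s+5)). The closed-loop characteristic equation is s² + (5 + 0.65·0.98)s + 0.65·21.7 = 0.
That is s² + 5.637s + 14.11 = 0, so ω_n = 3.756 rad/s and ζ = 5.637/(2·3.756) = 0.7505.

ζ = 0.75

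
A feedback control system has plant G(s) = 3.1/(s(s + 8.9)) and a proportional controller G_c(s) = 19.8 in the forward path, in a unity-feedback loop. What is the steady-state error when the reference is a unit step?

0

The open loop G_c(s)G(s) has a pole at the origin (type 1), so the static position error constant is infinite and e_ss = 1/(1+∞) = 0.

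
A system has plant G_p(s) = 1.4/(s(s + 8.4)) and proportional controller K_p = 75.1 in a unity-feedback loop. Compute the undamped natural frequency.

ω_n = 10.3 rad/s

With unity feedback the closed-loop characteristic equation is s² + 8.4s + 75.1·1.4 = s² + 8.4s + 105.1 = 0.
So ω_n² = 105.1 ⇒ ω_n = 10.25 rad/s, and ζ = 8.4/(2ω_n) = 0.41.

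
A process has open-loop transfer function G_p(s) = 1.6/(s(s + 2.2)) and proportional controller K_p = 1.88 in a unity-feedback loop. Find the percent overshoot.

Closed-loop characteristic equation: s² + 2.2s + 3.008 = 0, so ω_n = 1.734 rad/s and ζ = 2.2/(2·1.734) = 0.6342.
%OS = 100·exp(−πζ/√(1−ζ²)) = 100·exp(−π·0.6342/√0.5977) = 7.6%.

7.6%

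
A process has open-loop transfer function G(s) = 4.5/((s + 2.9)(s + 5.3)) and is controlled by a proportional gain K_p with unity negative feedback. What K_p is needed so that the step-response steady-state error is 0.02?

K_p = 167

For a type-0 loop with proportional control, e_ss = 1/(1 + K_p·G(0)).
G(0) = 0.2928. Require 1/(1 + K_p·0.2928) = 0.02, so 1 + 0.2928·K_p = 50.
K_p = (50 − 1)/0.2928 = 167.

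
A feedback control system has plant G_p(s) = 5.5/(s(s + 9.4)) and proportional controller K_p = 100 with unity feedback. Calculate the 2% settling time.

T_s ≈ 0.851 s

From 1 + K_pG_p(s) = 0: s² + 9.4s + 550 = 0 ⇒ ω_n = 23.45, ζ = 0.2004.
2% settling time T_s ≈ 4/(ζω_n) = 4/4.7 = 0.851 s.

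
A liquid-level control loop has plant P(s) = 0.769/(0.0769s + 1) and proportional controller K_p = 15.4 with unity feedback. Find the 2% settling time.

Closed loop: T(s) = K_p·P/(1+K_p·P) = 11.84/(0.0769s + 1 + 11.84), with pole at s = −(1 + 11.84)/0.0769 = −167.
τ = 1/167 = 0.005988 s, so 2% settling time ≈ 4τ = 0.024 s.

T_s ≈ 0.024 s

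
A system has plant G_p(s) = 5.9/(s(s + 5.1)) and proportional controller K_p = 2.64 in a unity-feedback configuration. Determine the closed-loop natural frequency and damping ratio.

ω_n = 3.95 rad/s, ζ = 0.646

With unity feedback the closed-loop characteristic equation is s² + 5.1s + 2.64·5.9 = s² + 5.1s + 15.58 = 0.
Matching s² + 2ζω_n s + ω_n²: ω_n = √15.58 = 3.947 rad/s and 2ζω_n = 5.1, so ζ = 5.1/(2·3.947) = 0.646.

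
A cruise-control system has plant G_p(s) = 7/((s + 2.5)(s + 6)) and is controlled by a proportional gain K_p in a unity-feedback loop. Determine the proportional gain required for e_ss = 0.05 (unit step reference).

For a type-0 loop with proportional control, e_ss = 1/(1 + K_p·G_p(0)).
G_p(0) = 0.4667. Require 1/(1 + K_p·0.4667) = 0.05, so 1 + 0.4667·K_p = 20.
K_p = (20 − 1)/0.4667 = 40.7.

K_p = 40.7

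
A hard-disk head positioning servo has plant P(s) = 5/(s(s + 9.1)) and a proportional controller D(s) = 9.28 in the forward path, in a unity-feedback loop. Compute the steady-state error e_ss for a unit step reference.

The open loop D(s)P(s) has a pole at the origin (type 1), so the static position error constant is infinite and e_ss = 1/(1+∞) = 0.

0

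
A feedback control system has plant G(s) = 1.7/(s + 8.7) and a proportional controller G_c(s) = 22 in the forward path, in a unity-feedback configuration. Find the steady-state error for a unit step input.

The loop is type 0. Static position error constant K_pos = G_c(0)·G(0) = 22·0.1954 = 4.299.
Steady-state error to a unit step: e_ss = 1/(1+K_pos) = 1/5.299 = 0.189.

0.189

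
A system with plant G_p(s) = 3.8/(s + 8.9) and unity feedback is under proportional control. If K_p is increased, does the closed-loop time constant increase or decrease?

The closed-loop bandwidth 8.9+K_p·3.8 grows with K_p, so τ shrinks.

decrease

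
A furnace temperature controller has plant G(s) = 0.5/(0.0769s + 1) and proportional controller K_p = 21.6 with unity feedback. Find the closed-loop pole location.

s = -153.4

Closed loop: T(s) = K_p·G/(1+K_p·G) = 10.8/(0.0769s + 1 + 10.8), with pole at s = −(1 + 10.8)/0.0769 = −153.4.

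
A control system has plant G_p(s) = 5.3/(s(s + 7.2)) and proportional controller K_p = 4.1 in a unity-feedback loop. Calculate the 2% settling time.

T_s ≈ 1.11 s

From 1 + K_pG_p(s) = 0: s² + 7.2s + 21.73 = 0 ⇒ ω_n = 4.662, ζ = 0.7723.
2% settling time T_s ≈ 4/(ζω_n) = 4/3.6 = 1.11 s.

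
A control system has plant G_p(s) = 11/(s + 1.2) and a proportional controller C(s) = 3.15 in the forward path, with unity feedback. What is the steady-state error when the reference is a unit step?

0.0335

The loop is type 0. Static position error constant K_pos = C(0)·G_p(0) = 3.15·9.167 = 28.88.
Steady-state error to a unit step: e_ss = 1/(1+K_pos) = 1/29.88 = 0.0335.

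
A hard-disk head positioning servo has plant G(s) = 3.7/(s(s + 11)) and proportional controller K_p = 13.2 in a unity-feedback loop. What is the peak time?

T_p = 0.729 s

Closed-loop characteristic equation: s² + 11s + 48.84 = 0, so ω_n = 6.989 rad/s and ζ = 11/(2·6.989) = 0.787.
Damped frequency ω_d = ω_n√(1−ζ²) = 4.312 rad/s, so peak time T_p = π/ω_d = 0.729 s.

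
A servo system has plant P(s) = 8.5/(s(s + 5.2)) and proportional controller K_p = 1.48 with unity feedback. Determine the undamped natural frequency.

With unity feedback the closed-loop characteristic equation is s² + 5.2s + 1.48·8.5 = s² + 5.2s + 12.58 = 0.
So ω_n² = 12.58 ⇒ ω_n = 3.547 rad/s, and ζ = 5.2/(2ω_n) = 0.733.

ω_n = 3.55 rad/s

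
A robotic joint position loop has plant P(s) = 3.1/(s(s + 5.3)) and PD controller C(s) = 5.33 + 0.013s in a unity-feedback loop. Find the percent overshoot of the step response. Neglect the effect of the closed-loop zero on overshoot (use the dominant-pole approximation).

Forward path: (5.33 + 0.013s)·3.1/(s(s+5.3)). The closed-loop characteristic equation is s² + (5.3 + 3.1·0.013)s + 3.1·5.33 = 0.
That is s² + 5.34s + 16.52 = 0, so ω_n = 4.065 rad/s and ζ = 5.34/(2·4.065) = 0.6569.
%OS = 100·exp(−πζ/√(1−ζ²)) = 6.48%.

6.48%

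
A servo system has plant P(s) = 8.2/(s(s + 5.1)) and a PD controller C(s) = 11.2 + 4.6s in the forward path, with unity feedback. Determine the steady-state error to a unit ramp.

0.0555

The loop has one pole at the origin (type 1). Velocity error constant K_v = lim_{s→0} s·C(s)P(s) = 11.2·8.2/5.1 = 18.01.
Steady-state error to a unit ramp: e_ss = 1/K_v = 0.0555.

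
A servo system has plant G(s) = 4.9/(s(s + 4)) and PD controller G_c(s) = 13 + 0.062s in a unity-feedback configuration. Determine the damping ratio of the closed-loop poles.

ζ = 0.27

Forward path: (13 + 0.062s)·4.9/(s(s+4)). The closed-loop characteristic equation is s² + (4 + 4.9·0.062)s + 4.9·13 = 0.
That is s² + 4.304s + 63.7 = 0, so ω_n = 7.981 rad/s and ζ = 4.304/(2·7.981) = 0.2696.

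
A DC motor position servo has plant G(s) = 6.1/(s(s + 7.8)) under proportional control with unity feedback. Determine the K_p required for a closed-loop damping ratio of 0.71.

Closed-loop characteristic equation: s² + 7.8s + K_p·6.1 = 0.
So ω_n = √(6.1K_p) and 2ζω_n = 7.8, giving ζ = 7.8/(2√(6.1K_p)).
Setting ζ = 0.71: √(6.1K_p) = 7.8/(2·0.71) = 5.493, so K_p = 30.17/6.1 = 4.95.

K_p = 4.95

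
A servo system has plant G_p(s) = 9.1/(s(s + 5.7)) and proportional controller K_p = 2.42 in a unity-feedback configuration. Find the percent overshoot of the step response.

9.06%

The closed-loop denominator s² + 5.7s + 22.02 gives ω_n = √22.02 = 4.693 and ζ = 5.7/(2ω_n) = 0.6073.
%OS = 100·exp(−πζ/√(1−ζ²)) = 100·exp(−π·0.6073/√0.6312) = 9.06%.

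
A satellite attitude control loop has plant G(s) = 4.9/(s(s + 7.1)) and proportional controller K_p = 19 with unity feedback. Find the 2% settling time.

The closed-loop denominator s² + 7.1s + 93.1 gives ω_n = √93.1 = 9.649 and ζ = 7.1/(2ω_n) = 0.3679.
2% settling time T_s ≈ 4/(ζω_n) = 4/3.55 = 1.13 s.

T_s ≈ 1.13 s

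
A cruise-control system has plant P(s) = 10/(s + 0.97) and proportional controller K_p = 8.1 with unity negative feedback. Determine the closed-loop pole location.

s = -81.97

Closed-loop transfer function: T(s) = K_p·P(s)/(1 + K_p·P(s)) = 81/(s + 0.97 + 81) = 81/(s + 81.97).
The closed-loop pole is at s = −81.97.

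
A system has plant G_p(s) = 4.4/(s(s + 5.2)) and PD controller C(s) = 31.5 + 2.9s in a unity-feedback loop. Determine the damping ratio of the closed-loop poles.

ζ = 0.763

Forward path: (31.5 + 2.9s)·4.4/(s(s+5.2)). The closed-loop characteristic equation is s² + (5.2 + 4.4·2.9)s + 4.4·31.5 = 0.
That is s² + 17.96s + 138.6 = 0, so ω_n = 11.77 rad/s and ζ = 17.96/(2·11.77) = 0.7628.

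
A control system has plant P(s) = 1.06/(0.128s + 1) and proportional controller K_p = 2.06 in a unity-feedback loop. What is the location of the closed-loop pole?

Closed loop: T(s) = K_p·P/(1+K_p·P) = 2.184/(0.128s + 1 + 2.184), with pole at s = −(1 + 2.184)/0.128 = −24.87.

s = -24.87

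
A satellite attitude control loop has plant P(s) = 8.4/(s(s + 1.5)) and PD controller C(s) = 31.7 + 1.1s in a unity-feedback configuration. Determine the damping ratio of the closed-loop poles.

Forward path: (31.7 + 1.1s)·8.4/(s(s+1.5)). The closed-loop characteristic equation is s² + (1.5 + 8.4·1.1)s + 8.4·31.7 = 0.
That is s² + 10.74s + 266.3 = 0, so ω_n = 16.32 rad/s and ζ = 10.74/(2·16.32) = 0.3291.

ζ = 0.329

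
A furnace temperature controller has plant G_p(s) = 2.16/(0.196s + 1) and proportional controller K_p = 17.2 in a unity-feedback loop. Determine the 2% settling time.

Closed loop: T(s) = K_p·G_p/(1+K_p·G_p) = 37.15/(0.196s + 1 + 37.15), with pole at s = −(1 + 37.15)/0.196 = −194.7.
τ = 1/194.7 = 0.005137 s, so 2% settling time ≈ 4τ = 0.0205 s.

T_s ≈ 0.0205 s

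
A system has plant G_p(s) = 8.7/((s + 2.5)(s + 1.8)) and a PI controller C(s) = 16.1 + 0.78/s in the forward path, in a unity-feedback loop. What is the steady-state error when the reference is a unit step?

The open loop C(s)G_p(s) has a pole at the origin (type 1), so the static position error constant is infinite and e_ss = 1/(1+∞) = 0.

0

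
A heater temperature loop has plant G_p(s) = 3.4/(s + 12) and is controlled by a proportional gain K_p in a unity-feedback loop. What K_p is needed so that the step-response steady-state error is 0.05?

K_p = 67.1

For a type-0 loop with proportional control, e_ss = 1/(1 + K_p·G_p(0)).
G_p(0) = 0.2833. Require 1/(1 + K_p·0.2833) = 0.05, so 1 + 0.2833·K_p = 20.
K_p = (20 − 1)/0.2833 = 67.1.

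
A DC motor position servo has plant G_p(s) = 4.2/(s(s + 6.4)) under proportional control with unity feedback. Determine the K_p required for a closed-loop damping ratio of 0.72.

Closed-loop characteristic equation: s² + 6.4s + K_p·4.2 = 0.
So ω_n = √(4.2K_p) and 2ζω_n = 6.4, giving ζ = 6.4/(2√(4.2K_p)).
Setting ζ = 0.72: √(4.2K_p) = 6.4/(2·0.72) = 4.444, so K_p = 19.75/4.2 = 4.7.

K_p = 4.7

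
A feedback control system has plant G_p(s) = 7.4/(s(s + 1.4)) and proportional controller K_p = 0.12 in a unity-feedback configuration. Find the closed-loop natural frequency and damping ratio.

The closed-loop denominator is s(s+1.4) + 0.12·7.4 = s² + 1.4s + 0.888.
Matching s² + 2ζω_n s + ω_n²: ω_n = √0.888 = 0.9423 rad/s and 2ζω_n = 1.4, so ζ = 1.4/(2·0.9423) = 0.743.

ω_n = 0.942 rad/s, ζ = 0.743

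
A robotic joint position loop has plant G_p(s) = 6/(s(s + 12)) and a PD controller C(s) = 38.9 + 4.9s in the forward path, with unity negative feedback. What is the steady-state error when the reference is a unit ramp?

0.0514

The loop has one pole at the origin (type 1). Velocity error constant K_v = lim_{s→0} s·C(s)G_p(s) = 38.9·6/12 = 19.45.
Steady-state error to a unit ramp: e_ss = 1/K_v = 0.0514.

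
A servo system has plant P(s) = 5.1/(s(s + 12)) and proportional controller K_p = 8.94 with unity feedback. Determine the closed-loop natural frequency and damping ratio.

ω_n = 6.75 rad/s, ζ = 0.889

The closed-loop denominator is s(s+12) + 8.94·5.1 = s² + 12s + 45.59.
Matching s² + 2ζω_n s + ω_n²: ω_n = √45.59 = 6.752 rad/s and 2ζω_n = 12, so ζ = 12/(2·6.752) = 0.889.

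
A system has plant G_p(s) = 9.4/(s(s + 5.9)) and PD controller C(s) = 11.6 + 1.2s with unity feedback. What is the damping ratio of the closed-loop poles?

ζ = 0.823

Forward path: (11.6 + 1.2s)·9.4/(s(s+5.9)). The closed-loop characteristic equation is s² + (5.9 + 9.4·1.2)s + 9.4·11.6 = 0.
That is s² + 17.18s + 109 = 0, so ω_n = 10.44 rad/s and ζ = 17.18/(2·10.44) = 0.8226.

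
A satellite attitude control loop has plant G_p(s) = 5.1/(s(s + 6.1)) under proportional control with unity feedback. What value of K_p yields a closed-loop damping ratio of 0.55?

K_p = 6.03

Closed-loop characteristic equation: s² + 6.1s + K_p·5.1 = 0.
So ω_n = √(5.1K_p) and 2ζω_n = 6.1, giving ζ = 6.1/(2√(5.1K_p)).
Setting ζ = 0.55: √(5.1K_p) = 6.1/(2·0.55) = 5.545, so K_p = 30.75/5.1 = 6.03.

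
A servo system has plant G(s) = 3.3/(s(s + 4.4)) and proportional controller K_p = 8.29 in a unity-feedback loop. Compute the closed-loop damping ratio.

With unity feedback the closed-loop characteristic equation is s² + 4.4s + 8.29·3.3 = s² + 4.4s + 27.36 = 0.
So ω_n² = 27.36 ⇒ ω_n = 5.23 rad/s, and ζ = 4.4/(2ω_n) = 0.421.

ζ = 0.421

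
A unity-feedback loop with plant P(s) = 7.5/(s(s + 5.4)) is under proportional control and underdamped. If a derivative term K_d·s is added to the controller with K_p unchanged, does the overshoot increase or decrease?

The derivative term adds K·K_d to the s-coefficient of the characteristic equation, raising 2ζω_n while ω_n is unchanged; ζ increases, so overshoot decreases.

decrease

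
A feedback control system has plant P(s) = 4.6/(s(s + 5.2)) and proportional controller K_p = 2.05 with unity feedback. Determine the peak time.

T_p = 1.92 s

From 1 + K_pP(s) = 0: s² + 5.2s + 9.43 = 0 ⇒ ω_n = 3.071, ζ = 0.8467.
Damped frequency ω_d = ω_n√(1−ζ²) = 1.634 rad/s, so peak time T_p = π/ω_d = 1.92 s.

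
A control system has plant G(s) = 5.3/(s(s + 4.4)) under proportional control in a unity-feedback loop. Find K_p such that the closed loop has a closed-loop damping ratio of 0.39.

Closed-loop characteristic equation: s² + 4.4s + K_p·5.3 = 0.
So ω_n = √(5.3K_p) and 2ζω_n = 4.4, giving ζ = 4.4/(2√(5.3K_p)).
Setting ζ = 0.39: √(5.3K_p) = 4.4/(2·0.39) = 5.641, so K_p = 31.82/5.3 = 6.

K_p = 6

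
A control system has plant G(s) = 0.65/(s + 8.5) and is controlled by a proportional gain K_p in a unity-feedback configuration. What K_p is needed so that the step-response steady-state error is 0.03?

The loop is type 0, so e_ss(step) = 1/(1 + K_pos) with K_pos = K_p·G(0).
G(0) = 0.07647. Require 1/(1 + K_p·0.07647) = 0.03, so 1 + 0.07647·K_p = 33.33.
K_p = (33.33 − 1)/0.07647 = 423.

K_p = 423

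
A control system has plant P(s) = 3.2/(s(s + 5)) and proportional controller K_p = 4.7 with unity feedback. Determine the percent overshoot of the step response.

7.07%

Closed-loop characteristic equation: s² + 5s + 15.04 = 0, so ω_n = 3.878 rad/s and ζ = 5/(2·3.878) = 0.6446.
%OS = 100·exp(−πζ/√(1−ζ²)) = 100·exp(−π·0.6446/√0.5844) = 7.07%.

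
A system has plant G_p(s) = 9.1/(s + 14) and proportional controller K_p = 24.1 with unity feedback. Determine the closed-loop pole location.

s = -233.3

Closed-loop transfer function: T(s) = K_p·G_p(s)/(1 + K_p·G_p(s)) = 219.3/(s + 14 + 219.3) = 219.3/(s + 233.3).
The closed-loop pole is at s = −233.3.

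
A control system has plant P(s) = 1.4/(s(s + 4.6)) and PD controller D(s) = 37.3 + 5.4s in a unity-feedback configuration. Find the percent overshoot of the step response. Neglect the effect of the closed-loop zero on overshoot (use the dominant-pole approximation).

0.752%

Forward path: (37.3 + 5.4s)·1.4/(s(s+4.6)). The closed-loop characteristic equation is s² + (4.6 + 1.4·5.4)s + 1.4·37.3 = 0.
That is s² + 12.16s + 52.22 = 0, so ω_n = 7.226 rad/s and ζ = 12.16/(2·7.226) = 0.8414.
%OS = 100·exp(−πζ/√(1−ζ²)) = 0.752%.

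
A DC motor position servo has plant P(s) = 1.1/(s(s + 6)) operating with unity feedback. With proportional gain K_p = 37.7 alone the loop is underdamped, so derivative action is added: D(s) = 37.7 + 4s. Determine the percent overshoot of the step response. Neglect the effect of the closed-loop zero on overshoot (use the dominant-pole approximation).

Forward path: (37.7 + 4s)·1.1/(s(s+6)). The closed-loop characteristic equation is s² + (6 + 1.1·4)s + 1.1·37.7 = 0.
That is s² + 10.4s + 41.47 = 0, so ω_n = 6.44 rad/s and ζ = 10.4/(2·6.44) = 0.8075.
%OS = 100·exp(−πζ/√(1−ζ²)) = 1.36%.

1.36%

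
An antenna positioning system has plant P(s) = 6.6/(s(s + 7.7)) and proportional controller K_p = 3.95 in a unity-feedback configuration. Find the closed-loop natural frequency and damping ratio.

1 + K_p·P(s) = 0 gives s² + 7.7s + 26.07 = 0.
Matching s² + 2ζω_n s + ω_n²: ω_n = √26.07 = 5.106 rad/s and 2ζω_n = 7.7, so ζ = 7.7/(2·5.106) = 0.754.

ω_n = 5.11 rad/s, ζ = 0.754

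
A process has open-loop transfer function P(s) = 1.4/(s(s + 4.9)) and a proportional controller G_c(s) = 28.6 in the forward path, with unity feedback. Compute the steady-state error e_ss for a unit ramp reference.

0.122

The loop has one pole at the origin (type 1). Velocity error constant K_v = lim_{s→0} s·G_c(s)P(s) = 28.6·1.4/4.9 = 8.171.
Steady-state error to a unit ramp: e_ss = 1/K_v = 0.122.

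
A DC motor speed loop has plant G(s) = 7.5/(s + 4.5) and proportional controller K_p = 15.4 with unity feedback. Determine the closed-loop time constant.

Closed-loop transfer function: T(s) = K_p·G(s)/(1 + K_p·G(s)) = 115.5/(s + 4.5 + 115.5) = 115.5/(s + 120).
Time constant τ = 1/120 = 0.00833 s.

τ = 0.00833 s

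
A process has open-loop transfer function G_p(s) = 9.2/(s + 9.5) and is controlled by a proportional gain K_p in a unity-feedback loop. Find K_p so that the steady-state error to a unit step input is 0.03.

K_p = 33.4

For a type-0 loop with proportional control, e_ss = 1/(1 + K_p·G_p(0)).
G_p(0) = 0.9684. Require 1/(1 + K_p·0.9684) = 0.03, so 1 + 0.9684·K_p = 33.33.
K_p = (33.33 − 1)/0.9684 = 33.4.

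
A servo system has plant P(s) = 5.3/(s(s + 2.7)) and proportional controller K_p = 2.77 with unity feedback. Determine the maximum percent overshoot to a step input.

30.6%

Closed-loop characteristic equation: s² + 2.7s + 14.68 = 0, so ω_n = 3.832 rad/s and ζ = 2.7/(2·3.832) = 0.3523.
%OS = 100·exp(−πζ/√(1−ζ²)) = 100·exp(−π·0.3523/√0.8759) = 30.6%.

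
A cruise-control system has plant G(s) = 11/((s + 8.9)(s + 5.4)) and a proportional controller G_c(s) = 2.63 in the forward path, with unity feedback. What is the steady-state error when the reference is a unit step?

0.624

The loop is type 0. Static position error constant K_pos = G_c(0)·G(0) = 2.63·0.2289 = 0.602.
Steady-state error to a unit step: e_ss = 1/(1+K_pos) = 1/1.602 = 0.624.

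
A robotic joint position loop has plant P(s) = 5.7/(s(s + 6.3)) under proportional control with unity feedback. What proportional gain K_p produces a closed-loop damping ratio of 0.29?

K_p = 20.7

Closed-loop characteristic equation: s² + 6.3s + K_p·5.7 = 0.
So ω_n = √(5.7K_p) and 2ζω_n = 6.3, giving ζ = 6.3/(2√(5.7K_p)).
Setting ζ = 0.29: √(5.7K_p) = 6.3/(2·0.29) = 10.86, so K_p = 118/5.7 = 20.7.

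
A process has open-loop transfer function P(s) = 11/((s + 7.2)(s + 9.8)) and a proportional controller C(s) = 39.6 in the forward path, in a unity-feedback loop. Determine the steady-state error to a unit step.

The loop is type 0. Static position error constant K_pos = C(0)·P(0) = 39.6·0.1559 = 6.173.
Steady-state error to a unit step: e_ss = 1/(1+K_pos) = 1/7.173 = 0.139.

0.139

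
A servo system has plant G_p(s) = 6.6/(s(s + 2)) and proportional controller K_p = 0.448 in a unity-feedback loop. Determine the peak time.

From 1 + K_pG_p(s) = 0: s² + 2s + 2.957 = 0 ⇒ ω_n = 1.72, ζ = 0.5816.
Damped frequency ω_d = ω_n√(1−ζ²) = 1.399 rad/s, so peak time T_p = π/ω_d = 2.25 s.

T_p = 2.25 s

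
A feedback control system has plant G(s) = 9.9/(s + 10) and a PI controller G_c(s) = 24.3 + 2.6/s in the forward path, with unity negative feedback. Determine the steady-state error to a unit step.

0

The open loop G_c(s)G(s) has a pole at the origin (type 1), so the static position error constant is infinite and e_ss = 1/(1+∞) = 0.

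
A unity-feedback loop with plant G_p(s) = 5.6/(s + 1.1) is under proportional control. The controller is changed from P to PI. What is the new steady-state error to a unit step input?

The integrator makes K_pos = lim_{s→0} C(s)G(s) infinite, so e_ss = 1/(1+K_pos) = 0.

0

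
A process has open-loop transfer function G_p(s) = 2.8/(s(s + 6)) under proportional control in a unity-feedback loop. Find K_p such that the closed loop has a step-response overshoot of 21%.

From %OS = 100·exp(−πζ/√(1−ζ²)) = 21%, ζ = −ln(0.21)/√(π²+ln²(0.21)) = 0.4449.
Characteristic equation s² + 6s + 2.8K_p = 0 gives ζ = 6/(2√(2.8K_p)).
Setting ζ = 0.4449: √(2.8K_p) = 6/(2·0.4449) = 6.743, so K_p = 45.47/2.8 = 16.2.

K_p = 16.2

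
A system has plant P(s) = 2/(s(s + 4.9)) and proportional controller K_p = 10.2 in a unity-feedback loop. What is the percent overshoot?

Closed-loop characteristic equation: s² + 4.9s + 20.4 = 0, so ω_n = 4.517 rad/s and ζ = 4.9/(2·4.517) = 0.5424.
%OS = 100·exp(−πζ/√(1−ζ²)) = 100·exp(−π·0.5424/√0.7058) = 13.2%.

13.2%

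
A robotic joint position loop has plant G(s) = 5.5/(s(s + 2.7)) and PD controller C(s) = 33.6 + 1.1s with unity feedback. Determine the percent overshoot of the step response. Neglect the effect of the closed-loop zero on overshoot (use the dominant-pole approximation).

34.4%

Forward path: (33.6 + 1.1s)·5.5/(s(s+2.7)). The closed-loop characteristic equation is s² + (2.7 + 5.5·1.1)s + 5.5·33.6 = 0.
That is s² + 8.75s + 184.8 = 0, so ω_n = 13.59 rad/s and ζ = 8.75/(2·13.59) = 0.3218.
%OS = 100·exp(−πζ/√(1−ζ²)) = 34.4%.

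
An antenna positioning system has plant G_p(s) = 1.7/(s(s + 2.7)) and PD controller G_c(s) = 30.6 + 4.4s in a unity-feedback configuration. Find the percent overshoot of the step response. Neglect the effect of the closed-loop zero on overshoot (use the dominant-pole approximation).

Forward path: (30.6 + 4.4s)·1.7/(s(s+2.7)). The closed-loop characteristic equation is s² + (2.7 + 1.7·4.4)s + 1.7·30.6 = 0.
That is s² + 10.18s + 52.02 = 0, so ω_n = 7.212 rad/s and ζ = 10.18/(2·7.212) = 0.7057.
%OS = 100·exp(−πζ/√(1−ζ²)) = 4.37%.

4.37%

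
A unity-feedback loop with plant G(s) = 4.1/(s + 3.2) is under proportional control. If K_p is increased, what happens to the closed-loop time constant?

decrease

The closed-loop bandwidth 3.2+K_p·4.1 grows with K_p, so τ shrinks.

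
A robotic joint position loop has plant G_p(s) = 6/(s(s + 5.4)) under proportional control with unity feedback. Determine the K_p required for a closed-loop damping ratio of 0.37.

Closed-loop characteristic equation: s² + 5.4s + K_p·6 = 0.
So ω_n = √(6K_p) and 2ζω_n = 5.4, giving ζ = 5.4/(2√(6K_p)).
Setting ζ = 0.37: √(6K_p) = 5.4/(2·0.37) = 7.297, so K_p = 53.25/6 = 8.88.

K_p = 8.88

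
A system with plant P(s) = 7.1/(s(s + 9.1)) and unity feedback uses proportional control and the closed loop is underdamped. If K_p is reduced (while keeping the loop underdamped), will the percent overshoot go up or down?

decrease

ζ = 9.1/(2√(7.1K_p)) rises as K_p falls; higher damping means less overshoot.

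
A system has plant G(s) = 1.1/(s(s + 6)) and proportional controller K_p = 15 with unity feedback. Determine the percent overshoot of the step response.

The closed-loop denominator s² + 6s + 16.5 gives ω_n = √16.5 = 4.062 and ζ = 6/(2ω_n) = 0.7385.
%OS = 100·exp(−πζ/√(1−ζ²)) = 100·exp(−π·0.7385/√0.4545) = 3.2%.

3.2%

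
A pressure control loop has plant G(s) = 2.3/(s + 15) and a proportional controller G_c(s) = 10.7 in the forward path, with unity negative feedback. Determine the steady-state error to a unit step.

0.379

The loop is type 0. Static position error constant K_pos = G_c(0)·G(0) = 10.7·0.1533 = 1.641.
Steady-state error to a unit step: e_ss = 1/(1+K_pos) = 1/2.641 = 0.379.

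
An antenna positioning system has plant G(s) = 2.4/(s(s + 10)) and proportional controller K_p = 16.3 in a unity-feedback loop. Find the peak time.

From 1 + K_pG(s) = 0: s² + 10s + 39.12 = 0 ⇒ ω_n = 6.255, ζ = 0.7994.
Damped frequency ω_d = ω_n√(1−ζ²) = 3.758 rad/s, so peak time T_p = π/ω_d = 0.836 s.

T_p = 0.836 s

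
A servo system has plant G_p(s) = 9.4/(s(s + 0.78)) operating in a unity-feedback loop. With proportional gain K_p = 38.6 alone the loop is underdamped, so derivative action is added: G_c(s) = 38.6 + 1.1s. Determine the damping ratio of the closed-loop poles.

Forward path: (38.6 + 1.1s)·9.4/(s(s+0.78)). The closed-loop characteristic equation is s² + (0.78 + 9.4·1.1)s + 9.4·38.6 = 0.
That is s² + 11.12s + 362.8 = 0, so ω_n = 19.05 rad/s and ζ = 11.12/(2·19.05) = 0.2919.

ζ = 0.292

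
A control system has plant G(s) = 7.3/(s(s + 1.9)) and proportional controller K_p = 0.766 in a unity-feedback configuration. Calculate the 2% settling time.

T_s ≈ 4.21 s

From 1 + K_pG(s) = 0: s² + 1.9s + 5.592 = 0 ⇒ ω_n = 2.365, ζ = 0.4017.
2% settling time T_s ≈ 4/(ζω_n) = 4/0.95 = 4.21 s.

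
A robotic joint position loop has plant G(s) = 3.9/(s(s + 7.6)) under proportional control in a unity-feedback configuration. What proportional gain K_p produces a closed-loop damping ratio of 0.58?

K_p = 11

Closed-loop characteristic equation: s² + 7.6s + K_p·3.9 = 0.
So ω_n = √(3.9K_p) and 2ζω_n = 7.6, giving ζ = 7.6/(2√(3.9K_p)).
Setting ζ = 0.58: √(3.9K_p) = 7.6/(2·0.58) = 6.552, so K_p = 42.93/3.9 = 11.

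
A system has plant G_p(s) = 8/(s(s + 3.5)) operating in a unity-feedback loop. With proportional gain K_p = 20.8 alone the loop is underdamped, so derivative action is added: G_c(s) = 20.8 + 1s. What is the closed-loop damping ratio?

Forward path: (20.8 + 1s)·8/(s(s+3.5)). The closed-loop characteristic equation is s² + (3.5 + 8·1)s + 8·20.8 = 0.
That is s² + 11.5s + 166.4 = 0, so ω_n = 12.9 rad/s and ζ = 11.5/(2·12.9) = 0.4457.

ζ = 0.446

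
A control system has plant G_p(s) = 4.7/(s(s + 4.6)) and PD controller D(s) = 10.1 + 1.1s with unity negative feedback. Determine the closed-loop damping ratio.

ζ = 0.709

Forward path: (10.1 + 1.1s)·4.7/(s(s+4.6)). The closed-loop characteristic equation is s² + (4.6 + 4.7·1.1)s + 4.7·10.1 = 0.
That is s² + 9.77s + 47.47 = 0, so ω_n = 6.89 rad/s and ζ = 9.77/(2·6.89) = 0.709.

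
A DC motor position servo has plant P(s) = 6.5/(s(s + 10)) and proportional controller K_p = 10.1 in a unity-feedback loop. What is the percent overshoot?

Closed-loop characteristic equation: s² + 10s + 65.65 = 0, so ω_n = 8.102 rad/s and ζ = 10/(2·8.102) = 0.6171.
%OS = 100·exp(−πζ/√(1−ζ²)) = 100·exp(−π·0.6171/√0.6192) = 8.51%.

8.51%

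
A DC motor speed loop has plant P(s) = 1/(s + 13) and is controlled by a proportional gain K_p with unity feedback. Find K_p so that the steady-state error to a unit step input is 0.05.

For a type-0 loop with proportional control, e_ss = 1/(1 + K_p·P(0)).
P(0) = 0.07692. Require 1/(1 + K_p·0.07692) = 0.05, so 1 + 0.07692·K_p = 20.
K_p = (20 − 1)/0.07692 = 247.

K_p = 247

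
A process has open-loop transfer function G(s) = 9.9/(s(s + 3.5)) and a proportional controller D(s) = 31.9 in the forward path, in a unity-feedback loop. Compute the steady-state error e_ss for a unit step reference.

0

The open loop D(s)G(s) has a pole at the origin (type 1), so the static position error constant is infinite and e_ss = 1/(1+∞) = 0.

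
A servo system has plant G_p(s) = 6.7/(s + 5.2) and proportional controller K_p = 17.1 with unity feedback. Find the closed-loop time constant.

τ = 0.00835 s

Closed-loop transfer function: T(s) = K_p·G_p(s)/(1 + K_p·G_p(s)) = 114.6/(s + 5.2 + 114.6) = 114.6/(s + 119.8).
Time constant τ = 1/119.8 = 0.00835 s.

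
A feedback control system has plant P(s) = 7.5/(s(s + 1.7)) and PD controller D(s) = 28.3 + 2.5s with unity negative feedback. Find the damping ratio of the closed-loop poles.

ζ = 0.702

Forward path: (28.3 + 2.5s)·7.5/(s(s+1.7)). The closed-loop characteristic equation is s² + (1.7 + 7.5·2.5)s + 7.5·28.3 = 0.
That is s² + 20.45s + 212.2 = 0, so ω_n = 14.57 rad/s and ζ = 20.45/(2·14.57) = 0.7018.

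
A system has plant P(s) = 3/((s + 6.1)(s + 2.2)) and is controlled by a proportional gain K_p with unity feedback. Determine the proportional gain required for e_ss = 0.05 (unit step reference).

The loop is type 0, so e_ss(step) = 1/(1 + K_pos) with K_pos = K_p·P(0).
P(0) = 0.2235. Require 1/(1 + K_p·0.2235) = 0.05, so 1 + 0.2235·K_p = 20.
K_p = (20 − 1)/0.2235 = 85.

K_p = 85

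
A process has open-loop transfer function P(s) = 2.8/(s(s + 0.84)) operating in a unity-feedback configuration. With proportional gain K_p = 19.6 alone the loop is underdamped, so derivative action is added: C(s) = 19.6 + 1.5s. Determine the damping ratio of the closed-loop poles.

Forward path: (19.6 + 1.5s)·2.8/(s(s+0.84)). The closed-loop characteristic equation is s² + (0.84 + 2.8·1.5)s + 2.8·19.6 = 0.
That is s² + 5.04s + 54.88 = 0, so ω_n = 7.408 rad/s and ζ = 5.04/(2·7.408) = 0.3402.

ζ = 0.34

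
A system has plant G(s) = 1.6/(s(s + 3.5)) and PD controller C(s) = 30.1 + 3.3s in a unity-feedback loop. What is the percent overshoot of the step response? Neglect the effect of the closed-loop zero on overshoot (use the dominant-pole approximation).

7.68%

Forward path: (30.1 + 3.3s)·1.6/(s(s+3.5)). The closed-loop characteristic equation is s² + (3.5 + 1.6·3.3)s + 1.6·30.1 = 0.
That is s² + 8.78s + 48.16 = 0, so ω_n = 6.94 rad/s and ζ = 8.78/(2·6.94) = 0.6326.
%OS = 100·exp(−πζ/√(1−ζ²)) = 7.68%.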